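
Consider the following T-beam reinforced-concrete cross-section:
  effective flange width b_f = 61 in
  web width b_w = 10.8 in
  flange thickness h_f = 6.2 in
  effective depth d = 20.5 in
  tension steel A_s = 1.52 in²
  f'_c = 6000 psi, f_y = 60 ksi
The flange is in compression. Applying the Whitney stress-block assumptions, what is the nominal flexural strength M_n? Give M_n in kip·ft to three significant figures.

Tension: T = A_s f_y = 1.52 × 60 = 91.2 kips.
Try a within the flange: a = T/(0.85 f'_c b_f) = 91.2/(0.85 × 6 × 61) = 0.293 in.
Since a = 0.293 ≤ h_f = 6.2 in, the stress block lies entirely in the flange; analyse as a rectangular beam of width b_f.
M_n = T(d − a/2) = 91.2 × (20.5 − 0.1465) = 1856.2 kip·in.
M_n = 1856.2/12 = 154.68 kip·ft.

M_n ≈ 155 kip·ft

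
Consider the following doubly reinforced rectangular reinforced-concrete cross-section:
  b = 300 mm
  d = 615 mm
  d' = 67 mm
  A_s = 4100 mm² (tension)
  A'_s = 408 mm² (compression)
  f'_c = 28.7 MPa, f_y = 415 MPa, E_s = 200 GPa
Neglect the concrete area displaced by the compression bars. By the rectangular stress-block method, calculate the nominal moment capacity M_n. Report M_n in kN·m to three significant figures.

Assume both tension and compression steel yield.
Net tension couple steel: A_s − A'_s = 3692 mm².
a = (A_s − A'_s) f_y / (0.85 f'_c b) = 1532180/(0.85 × 28.7 × 300) = 209.36 mm.
c = a/β₁ = 209.36/0.845 = 247.76 mm; ε'_s = 0.003(c − d')/c = 0.0022 ≥ f_y/E_s = 0.0021, so compression steel does yield.
M_n = (A_s − A'_s) f_y (d − a/2) + A'_s f_y (d − d') = [1532180 × (615 − 104.68) + 169320 × (615 − 67)] × 10⁻⁶ = 781.90 + 92.79 = 874.69 kN·m.

M_n ≈ 875 kN·m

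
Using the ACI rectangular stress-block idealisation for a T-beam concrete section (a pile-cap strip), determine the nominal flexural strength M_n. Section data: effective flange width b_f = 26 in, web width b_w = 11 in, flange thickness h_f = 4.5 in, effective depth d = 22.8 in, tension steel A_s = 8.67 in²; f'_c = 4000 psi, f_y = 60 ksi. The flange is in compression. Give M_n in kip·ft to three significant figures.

Tension: T = A_s f_y = 8.67 × 60 = 520.2 kips.
Try a within the flange: a = T/(0.85 f'_c b_f) = 520.2/(0.85 × 4 × 26) = 5.885 in.
a = 5.885 > h_f = 4.5 in: the block extends into the web. Split into flange-overhang and web parts.
C_f = 0.85 f'_c (b_f − b_w) h_f = 0.85 × 4 × (26 − 11) × 4.5 = 229.5 kips.
Remaining web compression depth: a_w = (T − C_f)/(0.85 f'_c b_w) = (520.2 − 229.5)/(0.85 × 4 × 11) = 7.773 in.
M_n = C_f(d − h_f/2) + (T − C_f)(d − a_w/2) = 229.5 × (22.8 − 2.25) + 290.7 × (22.8 − 3.8865) = 4716.2 + 5498.2 = 10214.4 kip·in.
M_n = 10214.4/12 = 851.20 kip·ft.

M_n ≈ 851 kip·ft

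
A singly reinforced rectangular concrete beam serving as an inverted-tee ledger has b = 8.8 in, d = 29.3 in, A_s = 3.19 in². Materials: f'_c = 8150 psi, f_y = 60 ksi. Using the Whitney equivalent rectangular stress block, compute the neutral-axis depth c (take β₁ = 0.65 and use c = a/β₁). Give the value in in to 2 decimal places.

c ≈ 4.83 in

T = A_s f_y = 3.19 × 60 = 191.4 kips.
a = T/(0.85 f'_c b) = 191.4/(0.85 × 8.15 × 8.8) = 3.1397 in.
With β₁ = 0.65, c = a/β₁ = 3.1397/0.65 = 4.83 in.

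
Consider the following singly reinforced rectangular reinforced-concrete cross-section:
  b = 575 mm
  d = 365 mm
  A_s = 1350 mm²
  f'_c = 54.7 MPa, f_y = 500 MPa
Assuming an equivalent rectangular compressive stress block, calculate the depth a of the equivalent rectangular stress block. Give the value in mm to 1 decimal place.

T = A_s f_y = 1350 × 500 = 675000 N = 675 kN.
Setting C = 0.85 f'_c a b equal to T: a = 675000/(0.85 × 54.7 × 575) = 25.2 mm.

a ≈ 25.2 mm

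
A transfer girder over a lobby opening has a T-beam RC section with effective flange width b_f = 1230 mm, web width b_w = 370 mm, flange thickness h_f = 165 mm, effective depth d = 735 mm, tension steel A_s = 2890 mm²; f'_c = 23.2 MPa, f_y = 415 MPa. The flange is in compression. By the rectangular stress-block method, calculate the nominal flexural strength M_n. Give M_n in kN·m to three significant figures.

M_n ≈ 852 kN·m

Tension: T = A_s f_y = 2890 × 415 = 1199350 N.
Try a within the flange: a = T/(0.85 f'_c b_f) = 1199350/(0.85 × 23.2 × 1230) = 49.45 mm.
Since a = 49.45 ≤ h_f = 165 mm, the stress block lies entirely in the flange; analyse as a rectangular beam of width b_f.
M_n = T(d − a/2) = 1199350 × (735 − 24.725) = 851.87 × 10⁶ N·mm.
M_n = 851.87 kN·m.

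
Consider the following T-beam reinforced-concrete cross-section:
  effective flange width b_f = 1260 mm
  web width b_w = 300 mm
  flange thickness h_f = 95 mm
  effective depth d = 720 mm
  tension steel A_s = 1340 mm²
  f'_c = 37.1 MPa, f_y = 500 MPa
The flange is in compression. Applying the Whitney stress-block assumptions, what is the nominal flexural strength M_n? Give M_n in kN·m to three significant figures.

Tension: T = A_s f_y = 1340 × 500 = 670000 N.
Try a within the flange: a = T/(0.85 f'_c b_f) = 670000/(0.85 × 37.1 × 1260) = 16.86 mm.
Since a = 16.86 ≤ h_f = 95 mm, the stress block lies entirely in the flange; analyse as a rectangular beam of width b_f.
M_n = T(d − a/2) = 670000 × (720 − 8.43) = 476.75 × 10⁶ N·mm.
M_n = 476.75 kN·m.

M_n ≈ 477 kN·m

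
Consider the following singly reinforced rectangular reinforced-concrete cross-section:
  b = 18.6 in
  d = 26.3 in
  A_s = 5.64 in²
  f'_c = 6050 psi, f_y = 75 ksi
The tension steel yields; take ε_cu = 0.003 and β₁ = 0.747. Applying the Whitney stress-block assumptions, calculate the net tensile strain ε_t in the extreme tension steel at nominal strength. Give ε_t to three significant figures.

ε_t ≈ 0.0103

a = A_s f_y/(0.85 f'_c b) = 4.422 in.
β₁ = 0.747, so c = a/β₁ = 4.422/0.747 = 5.920 in.
From the linear strain diagram with ε_cu = 0.003: ε_t = 0.003 (d − c)/c = 0.003 × (26.3 − 5.920)/5.920 = 0.0103.
Since ε_t ≥ 0.005, the section is tension-controlled.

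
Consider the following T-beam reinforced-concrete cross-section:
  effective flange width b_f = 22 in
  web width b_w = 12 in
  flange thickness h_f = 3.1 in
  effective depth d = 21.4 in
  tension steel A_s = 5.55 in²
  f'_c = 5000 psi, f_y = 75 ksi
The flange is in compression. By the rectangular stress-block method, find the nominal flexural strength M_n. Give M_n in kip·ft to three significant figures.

M_n ≈ 659 kip·ft

Tension: T = A_s f_y = 5.55 × 75 = 416.25 kips.
Try a within the flange: a = T/(0.85 f'_c b_f) = 416.25/(0.85 × 5 × 22) = 4.452 in.
a = 4.452 > h_f = 3.1 in: the block extends into the web. Split into flange-overhang and web parts.
C_f = 0.85 f'_c (b_f − b_w) h_f = 0.85 × 5 × (22 − 12) × 3.1 = 131.8 kips.
Remaining web compression depth: a_w = (T − C_f)/(0.85 f'_c b_w) = (416.25 − 131.8)/(0.85 × 5 × 12) = 5.577 in.
M_n = C_f(d − h_f/2) + (T − C_f)(d − a_w/2) = 131.8 × (21.4 − 1.55) + 284.45 × (21.4 − 2.7885) = 2616.2 + 5294.0 = 7910.2 kip·in.
M_n = 7910.2/12 = 659.18 kip·ft.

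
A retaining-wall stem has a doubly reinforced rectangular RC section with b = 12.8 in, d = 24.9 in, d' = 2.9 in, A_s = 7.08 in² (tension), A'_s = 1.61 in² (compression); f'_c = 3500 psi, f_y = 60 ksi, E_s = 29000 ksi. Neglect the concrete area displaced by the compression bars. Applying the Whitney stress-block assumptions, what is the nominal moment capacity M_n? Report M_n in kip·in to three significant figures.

Assume both steels yield.
a = (A_s − A'_s) f_y/(0.85 f'_c b) = (7.08 − 1.61) × 60/(0.85 × 3.5 × 12.8) = 8.619 in.
c = a/β₁ = 8.619/0.85 = 10.140 in; ε'_s = 0.003(c − d')/c = 0.0021 ≥ ε_y = 0.0021, so the compression steel yields.
M_n = (A_s − A'_s) f_y (d − a/2) + A'_s f_y (d − d') = 328.2 × (24.9 − 4.3095) + 96.6 × (24.9 − 2.9) = 6757.8 + 2125.2 = 8883.0 kip·in.

M_n ≈ 8880 kip·in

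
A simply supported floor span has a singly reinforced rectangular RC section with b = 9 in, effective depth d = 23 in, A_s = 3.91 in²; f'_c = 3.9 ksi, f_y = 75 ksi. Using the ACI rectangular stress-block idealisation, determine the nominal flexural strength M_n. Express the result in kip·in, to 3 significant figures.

T = A_s f_y = 3.91 × 75 = 293.25 kips.
a = T/(0.85 f'_c b) = 293.25/(0.85 × 3.9 × 9) = 9.829 in.
M_n = T(d − a/2) = 293.25 × (23 − 4.9145) = 5303.6 kip·in.

M_n ≈ 5300 kip·in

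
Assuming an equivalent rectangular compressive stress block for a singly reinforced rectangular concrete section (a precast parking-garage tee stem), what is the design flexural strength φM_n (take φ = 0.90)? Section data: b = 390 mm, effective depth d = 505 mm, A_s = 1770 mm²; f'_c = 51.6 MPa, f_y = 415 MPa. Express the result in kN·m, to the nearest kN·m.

T = A_s f_y = 1770 × 415 = 734550 N = 734.55 kN.
From C = T: a = T/(0.85 f'_c b) = 734550/(0.85 × 51.6 × 390) = 42.94 mm.
M_n = T(d − a/2) = 734.55 kN × (505 − 21.47) mm = 355.18 kN·m.
φM_n = 0.90 × 355.18 = 319.66 kN·m.

φM_n ≈ 320 kN·m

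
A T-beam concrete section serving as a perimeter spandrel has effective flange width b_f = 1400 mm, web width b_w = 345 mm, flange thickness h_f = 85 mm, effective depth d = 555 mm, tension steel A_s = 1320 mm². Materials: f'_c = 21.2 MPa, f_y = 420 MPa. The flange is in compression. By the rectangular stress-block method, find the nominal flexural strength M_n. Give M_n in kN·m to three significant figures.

Tension: T = A_s f_y = 1320 × 420 = 554400 N.
Try a within the flange: a = T/(0.85 f'_c b_f) = 554400/(0.85 × 21.2 × 1400) = 21.98 mm.
Since a = 21.98 ≤ h_f = 85 mm, the stress block lies entirely in the flange; analyse as a rectangular beam of width b_f.
M_n = T(d − a/2) = 554400 × (555 − 10.99) = 301.60 × 10⁶ N·mm.
M_n = 301.60 kN·m.

M_n ≈ 302 kN·m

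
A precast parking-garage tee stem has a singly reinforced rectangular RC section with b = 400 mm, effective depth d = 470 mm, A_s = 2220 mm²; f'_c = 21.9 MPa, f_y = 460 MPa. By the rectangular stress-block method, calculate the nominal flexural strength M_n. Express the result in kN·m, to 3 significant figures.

T = A_s f_y = 2220 × 460 = 1021200 N = 1021.2 kN.
From C = T: a = T/(0.85 f'_c b) = 1021200/(0.85 × 21.9 × 400) = 137.15 mm.
M_n = T(d − a/2) = 1021.2 kN × (470 − 68.575) mm = 409.94 kN·m.

M_n ≈ 410 kN·m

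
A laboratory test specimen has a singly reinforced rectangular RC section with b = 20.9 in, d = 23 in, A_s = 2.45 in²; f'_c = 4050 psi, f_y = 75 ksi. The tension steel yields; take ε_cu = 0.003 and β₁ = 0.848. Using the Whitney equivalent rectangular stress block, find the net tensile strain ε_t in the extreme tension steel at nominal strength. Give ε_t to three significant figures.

ε_t ≈ 0.0199

a = A_s f_y/(0.85 f'_c b) = 2.554 in.
β₁ = 0.848, so c = a/β₁ = 2.554/0.848 = 3.012 in.
From the linear strain diagram with ε_cu = 0.003: ε_t = 0.003 (d − c)/c = 0.003 × (23 − 3.012)/3.012 = 0.0199.
Since ε_t ≥ 0.005, the section is tension-controlled.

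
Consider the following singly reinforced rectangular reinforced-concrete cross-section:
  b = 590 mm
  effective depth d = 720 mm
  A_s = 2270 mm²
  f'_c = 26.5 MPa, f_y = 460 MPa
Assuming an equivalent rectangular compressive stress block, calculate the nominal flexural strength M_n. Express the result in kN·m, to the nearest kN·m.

T = A_s f_y = 2270 × 460 = 1044200 N = 1044.2 kN.
From C = T: a = T/(0.85 f'_c b) = 1044200/(0.85 × 26.5 × 590) = 78.57 mm.
M_n = T(d − a/2) = 1044.2 kN × (720 − 39.285) mm = 710.80 kN·m.

M_n ≈ 711 kN·m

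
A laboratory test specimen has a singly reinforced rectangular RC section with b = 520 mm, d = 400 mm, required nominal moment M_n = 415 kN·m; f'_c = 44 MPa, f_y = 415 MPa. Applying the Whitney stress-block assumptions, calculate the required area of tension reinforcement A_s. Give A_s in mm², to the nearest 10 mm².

With M_n = 0.85 f'_c a b (d − a/2), solve the quadratic for a:
a = d − √(d² − 2M_n/(0.85 f'_c b)) = 400 − √(400² − 2 × 415×10⁶/(0.85 × 44 × 520)) = 57.48 mm.
A_s = 0.85 f'_c a b / f_y = 0.85 × 44 × 57.48 × 520 / 415 = 2693.7 mm².

A_s ≈ 2690 mm²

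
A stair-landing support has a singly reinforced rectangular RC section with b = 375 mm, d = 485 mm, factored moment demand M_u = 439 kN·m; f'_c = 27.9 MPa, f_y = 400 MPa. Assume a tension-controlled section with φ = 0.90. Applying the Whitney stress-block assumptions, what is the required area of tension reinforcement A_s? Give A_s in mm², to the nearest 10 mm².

M_n = M_u/φ = 439/0.90 = 487.778 kN·m.
With M_n = 0.85 f'_c a b (d − a/2), solve the quadratic for a:
a = d − √(d² − 2M_n/(0.85 f'_c b)) = 485 − √(485² − 2 × 487.778×10⁶/(0.85 × 27.9 × 375)) = 130.70 mm.
A_s = 0.85 f'_c a b / f_y = 0.85 × 27.9 × 130.70 × 375 / 400 = 2905.8 mm².

A_s ≈ 2910 mm²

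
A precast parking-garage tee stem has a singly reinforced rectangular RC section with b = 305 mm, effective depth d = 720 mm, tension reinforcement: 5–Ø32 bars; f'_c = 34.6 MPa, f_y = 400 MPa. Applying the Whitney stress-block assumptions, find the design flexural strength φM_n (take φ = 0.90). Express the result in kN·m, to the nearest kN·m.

A_s = 5 × 804 = 4020 mm².
T = A_s f_y = 4020 × 400 = 1608000 N = 1608 kN.
From C = T: a = T/(0.85 f'_c b) = 1608000/(0.85 × 34.6 × 305) = 179.26 mm.
M_n = T(d − a/2) = 1608 kN × (720 − 89.63) mm = 1013.63 kN·m.
φM_n = 0.90 × 1013.63 = 912.27 kN·m.

φM_n ≈ 912 kN·m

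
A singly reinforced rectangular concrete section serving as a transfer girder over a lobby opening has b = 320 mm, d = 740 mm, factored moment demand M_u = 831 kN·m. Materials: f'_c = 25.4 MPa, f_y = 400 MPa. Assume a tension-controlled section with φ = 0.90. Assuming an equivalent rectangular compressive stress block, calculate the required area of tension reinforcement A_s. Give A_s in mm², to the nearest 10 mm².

M_n = M_u/φ = 831/0.90 = 923.333 kN·m.
With M_n = 0.85 f'_c a b (d − a/2), solve the quadratic for a:
a = d − √(d² − 2M_n/(0.85 f'_c b)) = 740 − √(740² − 2 × 923.333×10⁶/(0.85 × 25.4 × 320)) = 210.56 mm.
A_s = 0.85 f'_c a b / f_y = 0.85 × 25.4 × 210.56 × 320 / 400 = 3636.8 mm².

A_s ≈ 3640 mm²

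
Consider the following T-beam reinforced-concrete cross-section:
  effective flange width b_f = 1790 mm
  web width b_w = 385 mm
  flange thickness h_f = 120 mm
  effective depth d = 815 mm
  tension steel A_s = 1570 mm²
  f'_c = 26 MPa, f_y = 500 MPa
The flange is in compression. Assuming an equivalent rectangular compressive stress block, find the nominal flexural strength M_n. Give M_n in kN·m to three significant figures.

Tension: T = A_s f_y = 1570 × 500 = 785000 N.
Try a within the flange: a = T/(0.85 f'_c b_f) = 785000/(0.85 × 26 × 1790) = 19.84 mm.
Since a = 19.84 ≤ h_f = 120 mm, the stress block lies entirely in the flange; analyse as a rectangular beam of width b_f.
M_n = T(d − a/2) = 785000 × (815 − 9.92) = 631.99 × 10⁶ N·mm.
M_n = 631.99 kN·m.

M_n ≈ 632 kN·m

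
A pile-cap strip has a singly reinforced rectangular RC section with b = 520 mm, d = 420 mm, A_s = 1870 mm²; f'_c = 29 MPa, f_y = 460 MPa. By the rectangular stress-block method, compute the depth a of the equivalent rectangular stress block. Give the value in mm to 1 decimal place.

T = A_s f_y = 1870 × 460 = 860200 N = 860.2 kN.
Setting C = 0.85 f'_c a b equal to T: a = 860200/(0.85 × 29 × 520) = 67.1 mm.

a ≈ 67.1 mm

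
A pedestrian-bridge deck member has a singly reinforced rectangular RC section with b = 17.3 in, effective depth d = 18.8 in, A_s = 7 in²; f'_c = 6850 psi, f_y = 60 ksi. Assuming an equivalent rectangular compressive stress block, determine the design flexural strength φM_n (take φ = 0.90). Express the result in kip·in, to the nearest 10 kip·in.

φM_n ≈ 6320 kip·in

T = A_s f_y = 7 × 60 = 420 kips.
a = T/(0.85 f'_c b) = 420/(0.85 × 6.85 × 17.3) = 4.170 in.
M_n = T(d − a/2) = 420 × (18.8 − 2.085) = 7020.3 kip·in.
φM_n = 0.90 × 7020.3 = 6318.3 kip·in.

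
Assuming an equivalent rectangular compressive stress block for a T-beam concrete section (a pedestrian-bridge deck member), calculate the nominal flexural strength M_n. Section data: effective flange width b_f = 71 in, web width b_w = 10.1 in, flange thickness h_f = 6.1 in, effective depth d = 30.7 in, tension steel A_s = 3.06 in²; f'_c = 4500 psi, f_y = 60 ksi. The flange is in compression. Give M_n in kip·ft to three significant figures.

M_n ≈ 465 kip·ft

Tension: T = A_s f_y = 3.06 × 60 = 183.6 kips.
Try a within the flange: a = T/(0.85 f'_c b_f) = 183.6/(0.85 × 4.5 × 71) = 0.676 in.
Since a = 0.676 ≤ h_f = 6.1 in, the stress block lies entirely in the flange; analyse as a rectangular beam of width b_f.
M_n = T(d − a/2) = 183.6 × (30.7 − 0.338) = 5574.5 kip·in.
M_n = 5574.5/12 = 464.54 kip·ft.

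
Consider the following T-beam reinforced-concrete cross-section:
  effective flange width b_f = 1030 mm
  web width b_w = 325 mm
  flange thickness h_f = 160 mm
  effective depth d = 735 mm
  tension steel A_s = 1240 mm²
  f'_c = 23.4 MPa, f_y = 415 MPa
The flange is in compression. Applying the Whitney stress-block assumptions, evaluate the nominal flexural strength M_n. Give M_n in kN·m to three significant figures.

M_n ≈ 372 kN·m

Tension: T = A_s f_y = 1240 × 415 = 514600 N.
Try a within the flange: a = T/(0.85 f'_c b_f) = 514600/(0.85 × 23.4 × 1030) = 25.12 mm.
Since a = 25.12 ≤ h_f = 160 mm, the stress block lies entirely in the flange; analyse as a rectangular beam of width b_f.
M_n = T(d − a/2) = 514600 × (735 − 12.56) = 371.77 × 10⁶ N·mm.
M_n = 371.77 kN·m.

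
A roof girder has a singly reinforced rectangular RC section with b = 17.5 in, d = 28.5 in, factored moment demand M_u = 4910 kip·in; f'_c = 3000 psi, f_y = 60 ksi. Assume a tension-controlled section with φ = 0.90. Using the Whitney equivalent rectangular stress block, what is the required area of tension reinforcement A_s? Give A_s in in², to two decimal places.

A_s ≈ 3.48 in²

M_n = M_u/φ = 4910/0.90 = 5455.56 kip·in.
From M_n = 0.85 f'_c a b (d − a/2):
a = d − √(d² − 2M_n/(0.85 f'_c b)) = 28.5 − √(28.5² − 2 × 5455.56/(0.85 × 3 × 17.5)) = 4.673 in.
A_s = 0.85 f'_c a b / f_y = 0.85 × 3 × 4.673 × 17.5 / 60 = 3.476 in².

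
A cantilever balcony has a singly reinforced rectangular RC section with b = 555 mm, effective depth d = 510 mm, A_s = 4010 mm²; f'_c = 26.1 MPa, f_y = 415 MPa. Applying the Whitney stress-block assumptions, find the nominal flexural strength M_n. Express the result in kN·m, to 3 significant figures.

M_n ≈ 736 kN·m

T = A_s f_y = 4010 × 415 = 1664150 N = 1664.15 kN.
From C = T: a = T/(0.85 f'_c b) = 1664150/(0.85 × 26.1 × 555) = 135.16 mm.
M_n = T(d − a/2) = 1664.15 kN × (510 − 67.58) mm = 736.25 kN·m.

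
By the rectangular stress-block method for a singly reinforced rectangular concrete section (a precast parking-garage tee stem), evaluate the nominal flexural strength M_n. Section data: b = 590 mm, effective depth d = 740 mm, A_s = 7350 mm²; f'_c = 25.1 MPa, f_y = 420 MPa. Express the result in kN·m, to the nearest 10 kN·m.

T = A_s f_y = 7350 × 420 = 3087000 N = 3087 kN.
From C = T: a = T/(0.85 f'_c b) = 3087000/(0.85 × 25.1 × 590) = 245.24 mm.
M_n = T(d − a/2) = 3087 kN × (740 − 122.62) mm = 1905.85 kN·m.

M_n ≈ 1910 kN·m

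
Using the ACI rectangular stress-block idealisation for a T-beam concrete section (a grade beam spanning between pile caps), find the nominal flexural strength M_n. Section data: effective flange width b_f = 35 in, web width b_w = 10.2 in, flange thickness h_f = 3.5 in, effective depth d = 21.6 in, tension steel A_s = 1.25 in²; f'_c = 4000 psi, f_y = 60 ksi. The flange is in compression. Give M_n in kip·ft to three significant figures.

M_n ≈ 133 kip·ft

Tension: T = A_s f_y = 1.25 × 60 = 75 kips.
Try a within the flange: a = T/(0.85 f'_c b_f) = 75/(0.85 × 4 × 35) = 0.630 in.
Since a = 0.630 ≤ h_f = 3.5 in, the stress block lies entirely in the flange; analyse as a rectangular beam of width b_f.
M_n = T(d − a/2) = 75 × (21.6 − 0.315) = 1596.4 kip·in.
M_n = 1596.4/12 = 133.03 kip·ft.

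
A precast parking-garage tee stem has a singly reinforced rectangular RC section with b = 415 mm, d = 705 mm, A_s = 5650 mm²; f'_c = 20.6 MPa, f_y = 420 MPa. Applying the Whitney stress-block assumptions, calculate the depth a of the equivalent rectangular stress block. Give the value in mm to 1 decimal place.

T = A_s f_y = 5650 × 420 = 2373000 N = 2373 kN.
Setting C = 0.85 f'_c a b equal to T: a = 2373000/(0.85 × 20.6 × 415) = 326.6 mm.

a ≈ 326.6 mm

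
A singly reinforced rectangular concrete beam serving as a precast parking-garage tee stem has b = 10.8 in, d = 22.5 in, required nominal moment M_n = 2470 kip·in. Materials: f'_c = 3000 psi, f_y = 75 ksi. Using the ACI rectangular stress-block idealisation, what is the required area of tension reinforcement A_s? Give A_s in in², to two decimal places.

A_s ≈ 1.62 in²

From M_n = 0.85 f'_c a b (d − a/2):
a = d − √(d² − 2M_n/(0.85 f'_c b)) = 22.5 − √(22.5² − 2 × 2470/(0.85 × 3 × 10.8)) = 4.420 in.
A_s = 0.85 f'_c a b / f_y = 0.85 × 3 × 4.420 × 10.8 / 75 = 1.623 in².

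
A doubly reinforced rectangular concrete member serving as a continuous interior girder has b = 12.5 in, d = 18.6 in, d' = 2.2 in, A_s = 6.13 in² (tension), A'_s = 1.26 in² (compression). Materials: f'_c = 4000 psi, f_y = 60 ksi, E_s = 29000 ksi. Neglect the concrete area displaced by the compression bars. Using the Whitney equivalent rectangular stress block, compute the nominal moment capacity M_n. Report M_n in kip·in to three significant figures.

M_n ≈ 5670 kip·in

Assume both steels yield.
a = (A_s − A'_s) f_y/(0.85 f'_c b) = (6.13 − 1.26) × 60/(0.85 × 4 × 12.5) = 6.875 in.
c = a/β₁ = 6.875/0.85 = 8.088 in; ε'_s = 0.003(c − d')/c = 0.0022 ≥ ε_y = 0.0021, so the compression steel yields.
M_n = (A_s − A'_s) f_y (d − a/2) + A'_s f_y (d − d') = 292.2 × (18.6 − 3.4375) + 75.6 × (18.6 − 2.2) = 4430.5 + 1239.8 = 5670.3 kip·in.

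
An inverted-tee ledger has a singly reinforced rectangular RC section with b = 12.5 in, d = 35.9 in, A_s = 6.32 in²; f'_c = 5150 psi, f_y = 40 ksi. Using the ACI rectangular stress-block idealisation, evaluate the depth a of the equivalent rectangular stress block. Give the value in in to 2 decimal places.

a ≈ 4.62 in

T = A_s f_y = 6.32 × 40 = 252.8 kips.
a = T/(0.85 f'_c b) = 252.8/(0.85 × 5.15 × 12.5) = 4.62 in.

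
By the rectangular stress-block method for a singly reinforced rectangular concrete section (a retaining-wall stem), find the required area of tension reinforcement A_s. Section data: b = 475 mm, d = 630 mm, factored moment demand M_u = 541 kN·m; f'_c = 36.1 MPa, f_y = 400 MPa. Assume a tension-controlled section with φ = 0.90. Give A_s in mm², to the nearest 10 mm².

M_n = M_u/φ = 541/0.90 = 601.111 kN·m.
With M_n = 0.85 f'_c a b (d − a/2), solve the quadratic for a:
a = d − √(d² − 2M_n/(0.85 f'_c b)) = 630 − √(630² − 2 × 601.111×10⁶/(0.85 × 36.1 × 475)) = 69.27 mm.
A_s = 0.85 f'_c a b / f_y = 0.85 × 36.1 × 69.27 × 475 / 400 = 2524.1 mm².

A_s ≈ 2520 mm²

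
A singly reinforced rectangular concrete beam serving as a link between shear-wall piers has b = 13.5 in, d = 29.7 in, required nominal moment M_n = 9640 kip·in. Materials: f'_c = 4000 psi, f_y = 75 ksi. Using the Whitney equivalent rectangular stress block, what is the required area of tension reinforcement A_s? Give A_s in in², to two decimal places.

From M_n = 0.85 f'_c a b (d − a/2):
a = d − √(d² − 2M_n/(0.85 f'_c b)) = 29.7 − √(29.7² − 2 × 9640/(0.85 × 4 × 13.5)) = 8.205 in.
A_s = 0.85 f'_c a b / f_y = 0.85 × 4 × 8.205 × 13.5 / 75 = 5.021 in².

A_s ≈ 5.02 in²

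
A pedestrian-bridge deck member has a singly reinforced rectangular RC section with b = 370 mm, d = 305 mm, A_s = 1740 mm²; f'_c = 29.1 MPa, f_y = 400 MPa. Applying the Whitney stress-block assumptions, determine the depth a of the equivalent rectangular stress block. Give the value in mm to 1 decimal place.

T = A_s f_y = 1740 × 400 = 696000 N = 696 kN.
Setting C = 0.85 f'_c a b equal to T: a = 696000/(0.85 × 29.1 × 370) = 76.0 mm.

a ≈ 76.0 mm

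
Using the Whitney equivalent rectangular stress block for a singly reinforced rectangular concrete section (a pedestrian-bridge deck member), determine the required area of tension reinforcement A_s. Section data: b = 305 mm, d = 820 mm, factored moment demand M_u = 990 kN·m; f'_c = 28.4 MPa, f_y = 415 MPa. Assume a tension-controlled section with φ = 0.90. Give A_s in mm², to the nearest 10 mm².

A_s ≈ 3700 mm²

M_n = M_u/φ = 990/0.90 = 1100 kN·m.
With M_n = 0.85 f'_c a b (d − a/2), solve the quadratic for a:
a = d − √(d² − 2M_n/(0.85 f'_c b)) = 820 − √(820² − 2 × 1100×10⁶/(0.85 × 28.4 × 305)) = 208.77 mm.
A_s = 0.85 f'_c a b / f_y = 0.85 × 28.4 × 208.77 × 305 / 415 = 3703.9 mm².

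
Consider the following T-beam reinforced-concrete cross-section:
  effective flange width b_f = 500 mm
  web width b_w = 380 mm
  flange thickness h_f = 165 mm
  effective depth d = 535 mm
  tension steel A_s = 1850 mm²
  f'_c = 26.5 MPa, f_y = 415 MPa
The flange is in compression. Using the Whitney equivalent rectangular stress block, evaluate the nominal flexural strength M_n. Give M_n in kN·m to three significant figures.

M_n ≈ 385 kN·m

Tension: T = A_s f_y = 1850 × 415 = 767750 N.
Try a within the flange: a = T/(0.85 f'_c b_f) = 767750/(0.85 × 26.5 × 500) = 68.17 mm.
Since a = 68.17 ≤ h_f = 165 mm, the stress block lies entirely in the flange; analyse as a rectangular beam of width b_f.
M_n = T(d − a/2) = 767750 × (535 − 34.085) = 384.58 × 10⁶ N·mm.
M_n = 384.58 kN·m.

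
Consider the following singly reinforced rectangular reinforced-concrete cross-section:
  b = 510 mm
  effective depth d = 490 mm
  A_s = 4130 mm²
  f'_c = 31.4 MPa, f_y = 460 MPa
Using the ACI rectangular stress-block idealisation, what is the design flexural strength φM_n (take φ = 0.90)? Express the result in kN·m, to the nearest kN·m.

φM_n ≈ 718 kN·m

T = A_s f_y = 4130 × 460 = 1899800 N = 1899.8 kN.
From C = T: a = T/(0.85 f'_c b) = 1899800/(0.85 × 31.4 × 510) = 139.57 mm.
M_n = T(d − a/2) = 1899.8 kN × (490 − 69.785) mm = 798.32 kN·m.
φM_n = 0.90 × 798.32 = 718.49 kN·m.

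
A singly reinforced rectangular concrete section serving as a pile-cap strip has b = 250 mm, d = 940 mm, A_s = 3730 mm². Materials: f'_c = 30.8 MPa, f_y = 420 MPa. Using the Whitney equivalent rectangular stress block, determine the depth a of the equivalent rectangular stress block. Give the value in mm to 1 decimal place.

a ≈ 239.4 mm

T = A_s f_y = 3730 × 420 = 1566600 N = 1566.6 kN.
Setting C = 0.85 f'_c a b equal to T: a = 1566600/(0.85 × 30.8 × 250) = 239.4 mm.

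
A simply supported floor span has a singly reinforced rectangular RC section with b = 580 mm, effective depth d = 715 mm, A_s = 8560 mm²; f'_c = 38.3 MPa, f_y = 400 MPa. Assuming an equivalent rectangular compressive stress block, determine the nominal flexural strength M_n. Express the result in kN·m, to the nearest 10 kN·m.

T = A_s f_y = 8560 × 400 = 3424000 N = 3424 kN.
From C = T: a = T/(0.85 f'_c b) = 3424000/(0.85 × 38.3 × 580) = 181.34 mm.
M_n = T(d − a/2) = 3424 kN × (715 − 90.67) mm = 2137.71 kN·m.

M_n ≈ 2140 kN·m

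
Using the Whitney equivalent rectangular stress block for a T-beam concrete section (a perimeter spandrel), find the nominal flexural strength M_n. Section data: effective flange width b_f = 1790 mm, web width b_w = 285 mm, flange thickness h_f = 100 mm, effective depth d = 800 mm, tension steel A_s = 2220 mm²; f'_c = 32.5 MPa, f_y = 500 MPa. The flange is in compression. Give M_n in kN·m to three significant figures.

Tension: T = A_s f_y = 2220 × 500 = 1110000 N.
Try a within the flange: a = T/(0.85 f'_c b_f) = 1110000/(0.85 × 32.5 × 1790) = 22.45 mm.
Since a = 22.45 ≤ h_f = 100 mm, the stress block lies entirely in the flange; analyse as a rectangular beam of width b_f.
M_n = T(d − a/2) = 1110000 × (800 − 11.225) = 875.54 × 10⁶ N·mm.
M_n = 875.54 kN·m.

M_n ≈ 876 kN·m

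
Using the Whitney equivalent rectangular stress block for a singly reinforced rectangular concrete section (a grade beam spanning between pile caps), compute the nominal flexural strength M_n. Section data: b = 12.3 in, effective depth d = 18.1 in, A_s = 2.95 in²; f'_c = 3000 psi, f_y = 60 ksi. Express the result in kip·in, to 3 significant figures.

M_n ≈ 2700 kip·in

T = A_s f_y = 2.95 × 60 = 177 kips.
a = T/(0.85 f'_c b) = 177/(0.85 × 3 × 12.3) = 5.643 in.
M_n = T(d − a/2) = 177 × (18.1 − 2.8215) = 2704.3 kip·in.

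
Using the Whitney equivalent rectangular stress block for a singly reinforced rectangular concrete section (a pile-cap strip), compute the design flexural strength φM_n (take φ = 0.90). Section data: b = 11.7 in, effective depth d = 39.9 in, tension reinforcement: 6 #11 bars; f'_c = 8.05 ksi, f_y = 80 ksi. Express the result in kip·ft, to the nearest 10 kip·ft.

φM_n ≈ 1980 kip·ft

A_s = 6 × 1.56 = 9.36 in².
T = A_s f_y = 9.36 × 80 = 748.8 kips.
a = T/(0.85 f'_c b) = 748.8/(0.85 × 8.05 × 11.7) = 9.353 in.
M_n = T(d − a/2) = 748.8 × (39.9 − 4.6765) = 26375.4 kip·in = 26375.4/12 = 2197.95 kip·ft.
φM_n = 0.90 × 2197.95 = 1978.16 kip·ft.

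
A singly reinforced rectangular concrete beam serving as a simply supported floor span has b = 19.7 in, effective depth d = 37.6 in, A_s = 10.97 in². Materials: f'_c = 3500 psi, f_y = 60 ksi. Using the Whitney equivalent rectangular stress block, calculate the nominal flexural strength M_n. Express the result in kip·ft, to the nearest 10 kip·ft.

T = A_s f_y = 10.97 × 60 = 658.2 kips.
a = T/(0.85 f'_c b) = 658.2/(0.85 × 3.5 × 19.7) = 11.231 in.
M_n = T(d − a/2) = 658.2 × (37.6 − 5.6155) = 21052.2 kip·in = 21052.2/12 = 1754.35 kip·ft.

M_n ≈ 1750 kip·ft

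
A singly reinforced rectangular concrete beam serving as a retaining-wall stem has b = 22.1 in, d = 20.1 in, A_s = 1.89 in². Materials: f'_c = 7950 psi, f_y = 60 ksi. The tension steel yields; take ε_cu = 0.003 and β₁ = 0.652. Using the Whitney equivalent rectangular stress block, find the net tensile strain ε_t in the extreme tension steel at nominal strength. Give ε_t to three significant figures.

a = A_s f_y/(0.85 f'_c b) = 0.759 in.
β₁ = 0.652, so c = a/β₁ = 0.759/0.652 = 1.164 in.
From the linear strain diagram with ε_cu = 0.003: ε_t = 0.003 (d − c)/c = 0.003 × (20.1 − 1.164)/1.164 = 0.0488.
Since ε_t ≥ 0.005, the section is tension-controlled.

ε_t ≈ 0.0488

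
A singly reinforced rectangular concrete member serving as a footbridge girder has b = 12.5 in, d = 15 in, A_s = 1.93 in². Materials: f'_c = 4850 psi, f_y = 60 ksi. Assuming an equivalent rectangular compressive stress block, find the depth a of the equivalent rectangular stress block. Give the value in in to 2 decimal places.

T = A_s f_y = 1.93 × 60 = 115.8 kips.
a = T/(0.85 f'_c b) = 115.8/(0.85 × 4.85 × 12.5) = 2.25 in.

a ≈ 2.25 in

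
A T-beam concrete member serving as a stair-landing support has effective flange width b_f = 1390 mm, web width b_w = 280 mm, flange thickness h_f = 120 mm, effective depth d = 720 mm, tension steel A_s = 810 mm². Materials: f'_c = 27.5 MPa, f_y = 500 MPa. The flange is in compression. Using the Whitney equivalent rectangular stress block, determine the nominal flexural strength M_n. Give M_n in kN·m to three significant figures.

Tension: T = A_s f_y = 810 × 500 = 405000 N.
Try a within the flange: a = T/(0.85 f'_c b_f) = 405000/(0.85 × 27.5 × 1390) = 12.46 mm.
Since a = 12.46 ≤ h_f = 120 mm, the stress block lies entirely in the flange; analyse as a rectangular beam of width b_f.
M_n = T(d − a/2) = 405000 × (720 − 6.23) = 289.08 × 10⁶ N·mm.
M_n = 289.08 kN·m.

M_n ≈ 289 kN·m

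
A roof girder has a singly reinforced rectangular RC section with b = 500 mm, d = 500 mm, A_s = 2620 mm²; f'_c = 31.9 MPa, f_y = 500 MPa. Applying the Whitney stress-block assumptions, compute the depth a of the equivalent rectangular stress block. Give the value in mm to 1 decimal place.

T = A_s f_y = 2620 × 500 = 1310000 N = 1310 kN.
Setting C = 0.85 f'_c a b equal to T: a = 1310000/(0.85 × 31.9 × 500) = 96.6 mm.

a ≈ 96.6 mm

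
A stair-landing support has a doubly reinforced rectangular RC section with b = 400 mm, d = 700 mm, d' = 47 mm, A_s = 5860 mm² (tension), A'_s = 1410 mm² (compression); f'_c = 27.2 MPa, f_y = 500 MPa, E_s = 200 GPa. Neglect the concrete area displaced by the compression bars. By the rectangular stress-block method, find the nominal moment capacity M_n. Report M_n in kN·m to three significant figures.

Assume both tension and compression steel yield.
Net tension couple steel: A_s − A'_s = 4450 mm².
a = (A_s − A'_s) f_y / (0.85 f'_c b) = 2225000/(0.85 × 27.2 × 400) = 240.59 mm.
c = a/β₁ = 240.59/0.85 = 283.05 mm; ε'_s = 0.003(c − d')/c = 0.0025 ≥ f_y/E_s = 0.0025, so compression steel does yield.
M_n = (A_s − A'_s) f_y (d − a/2) + A'_s f_y (d − d') = [2225000 × (700 − 120.295) + 705000 × (700 − 47)] × 10⁻⁶ = 1289.84 + 460.37 = 1750.21 kN·m.

M_n ≈ 1750 kN·m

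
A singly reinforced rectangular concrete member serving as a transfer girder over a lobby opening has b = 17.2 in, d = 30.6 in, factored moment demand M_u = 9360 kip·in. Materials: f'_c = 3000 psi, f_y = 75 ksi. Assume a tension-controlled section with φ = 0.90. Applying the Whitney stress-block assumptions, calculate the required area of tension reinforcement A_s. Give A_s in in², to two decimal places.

A_s ≈ 5.32 in²

M_n = M_u/φ = 9360/0.90 = 10400 kip·in.
From M_n = 0.85 f'_c a b (d − a/2):
a = d − √(d² − 2M_n/(0.85 f'_c b)) = 30.6 − √(30.6² − 2 × 10400/(0.85 × 3 × 17.2)) = 9.103 in.
A_s = 0.85 f'_c a b / f_y = 0.85 × 3 × 9.103 × 17.2 / 75 = 5.323 in².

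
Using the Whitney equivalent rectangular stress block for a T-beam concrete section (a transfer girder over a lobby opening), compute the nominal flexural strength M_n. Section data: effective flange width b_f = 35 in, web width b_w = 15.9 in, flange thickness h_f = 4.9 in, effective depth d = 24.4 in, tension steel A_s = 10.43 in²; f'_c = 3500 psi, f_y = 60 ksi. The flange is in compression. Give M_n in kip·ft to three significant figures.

Tension: T = A_s f_y = 10.43 × 60 = 625.8 kips.
Try a within the flange: a = T/(0.85 f'_c b_f) = 625.8/(0.85 × 3.5 × 35) = 6.010 in.
a = 6.010 > h_f = 4.9 in: the block extends into the web. Split into flange-overhang and web parts.
C_f = 0.85 f'_c (b_f − b_w) h_f = 0.85 × 3.5 × (35 − 15.9) × 4.9 = 278.4 kips.
Remaining web compression depth: a_w = (T − C_f)/(0.85 f'_c b_w) = (625.8 − 278.4)/(0.85 × 3.5 × 15.9) = 7.344 in.
M_n = C_f(d − h_f/2) + (T − C_f)(d − a_w/2) = 278.4 × (24.4 − 2.45) + 347.4 × (24.4 − 3.672) = 6110.9 + 7200.9 = 13311.8 kip·in.
M_n = 13311.8/12 = 1109.32 kip·ft.

M_n ≈ 1110 kip·ft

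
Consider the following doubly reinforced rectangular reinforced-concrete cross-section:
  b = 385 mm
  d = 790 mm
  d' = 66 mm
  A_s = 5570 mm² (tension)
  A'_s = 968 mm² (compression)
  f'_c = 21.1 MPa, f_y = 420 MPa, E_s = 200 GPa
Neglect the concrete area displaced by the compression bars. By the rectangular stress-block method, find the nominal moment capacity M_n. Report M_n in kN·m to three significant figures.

Assume both tension and compression steel yield.
Net tension couple steel: A_s − A'_s = 4602 mm².
a = (A_s − A'_s) f_y / (0.85 f'_c b) = 1932840/(0.85 × 21.1 × 385) = 279.92 mm.
c = a/β₁ = 279.92/0.85 = 329.32 mm; ε'_s = 0.003(c − d')/c = 0.0024 ≥ f_y/E_s = 0.0021, so compression steel does yield.
M_n = (A_s − A'_s) f_y (d − a/2) + A'_s f_y (d − d') = [1932840 × (790 − 139.96) + 406560 × (790 − 66)] × 10⁻⁶ = 1256.42 + 294.35 = 1550.77 kN·m.

M_n ≈ 1550 kN·m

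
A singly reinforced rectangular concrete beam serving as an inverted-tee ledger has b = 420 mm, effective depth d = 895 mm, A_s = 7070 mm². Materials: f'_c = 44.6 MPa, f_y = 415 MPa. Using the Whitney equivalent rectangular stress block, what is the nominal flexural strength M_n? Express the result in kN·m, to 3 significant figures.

M_n ≈ 2360 kN·m

T = A_s f_y = 7070 × 415 = 2934050 N = 2934.05 kN.
From C = T: a = T/(0.85 f'_c b) = 2934050/(0.85 × 44.6 × 420) = 184.27 mm.
M_n = T(d − a/2) = 2934.05 kN × (895 − 92.135) mm = 2355.65 kN·m.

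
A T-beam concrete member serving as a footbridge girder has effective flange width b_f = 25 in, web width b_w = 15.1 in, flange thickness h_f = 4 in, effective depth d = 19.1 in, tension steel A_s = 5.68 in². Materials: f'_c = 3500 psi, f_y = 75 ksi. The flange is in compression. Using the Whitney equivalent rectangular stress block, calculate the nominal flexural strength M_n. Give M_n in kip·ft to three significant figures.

Tension: T = A_s f_y = 5.68 × 75 = 426 kips.
Try a within the flange: a = T/(0.85 f'_c b_f) = 426/(0.85 × 3.5 × 25) = 5.728 in.
a = 5.728 > h_f = 4 in: the block extends into the web. Split into flange-overhang and web parts.
C_f = 0.85 f'_c (b_f − b_w) h_f = 0.85 × 3.5 × (25 − 15.1) × 4 = 117.8 kips.
Remaining web compression depth: a_w = (T − C_f)/(0.85 f'_c b_w) = (426 − 117.8)/(0.85 × 3.5 × 15.1) = 6.861 in.
M_n = C_f(d − h_f/2) + (T − C_f)(d − a_w/2) = 117.8 × (19.1 − 2) + 308.2 × (19.1 − 3.4305) = 2014.4 + 4829.3 = 6843.7 kip·in.
M_n = 6843.7/12 = 570.31 kip·ft.

M_n ≈ 570 kip·ft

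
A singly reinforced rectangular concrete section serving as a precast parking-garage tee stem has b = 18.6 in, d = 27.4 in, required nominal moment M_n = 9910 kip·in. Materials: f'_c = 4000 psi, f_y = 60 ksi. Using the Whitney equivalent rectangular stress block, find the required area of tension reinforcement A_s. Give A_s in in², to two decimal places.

A_s ≈ 6.84 in²

From M_n = 0.85 f'_c a b (d − a/2):
a = d − √(d² − 2M_n/(0.85 f'_c b)) = 27.4 − √(27.4² − 2 × 9910/(0.85 × 4 × 18.6)) = 6.487 in.
A_s = 0.85 f'_c a b / f_y = 0.85 × 4 × 6.487 × 18.6 / 60 = 6.837 in².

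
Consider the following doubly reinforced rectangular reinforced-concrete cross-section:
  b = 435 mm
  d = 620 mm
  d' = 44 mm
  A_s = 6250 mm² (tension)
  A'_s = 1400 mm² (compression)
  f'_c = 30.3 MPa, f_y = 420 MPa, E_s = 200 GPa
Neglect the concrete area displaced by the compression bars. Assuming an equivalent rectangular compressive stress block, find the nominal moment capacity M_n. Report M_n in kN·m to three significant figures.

M_n ≈ 1420 kN·m

Assume both tension and compression steel yield.
Net tension couple steel: A_s − A'_s = 4850 mm².
a = (A_s − A'_s) f_y / (0.85 f'_c b) = 2037000/(0.85 × 30.3 × 435) = 181.82 mm.
c = a/β₁ = 181.82/0.834 = 218.01 mm; ε'_s = 0.003(c − d')/c = 0.0024 ≥ f_y/E_s = 0.0021, so compression steel does yield.
M_n = (A_s − A'_s) f_y (d − a/2) + A'_s f_y (d − d') = [2037000 × (620 − 90.91) + 588000 × (620 − 44)] × 10⁻⁶ = 1077.76 + 338.69 = 1416.45 kN·m.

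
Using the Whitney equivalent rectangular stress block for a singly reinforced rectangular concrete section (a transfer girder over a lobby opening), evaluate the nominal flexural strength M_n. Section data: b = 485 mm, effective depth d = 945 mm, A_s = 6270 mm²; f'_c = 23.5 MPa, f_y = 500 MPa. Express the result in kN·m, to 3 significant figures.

M_n ≈ 2460 kN·m

T = A_s f_y = 6270 × 500 = 3135000 N = 3135 kN.
From C = T: a = T/(0.85 f'_c b) = 3135000/(0.85 × 23.5 × 485) = 323.60 mm.
M_n = T(d − a/2) = 3135 kN × (945 − 161.8) mm = 2455.33 kN·m.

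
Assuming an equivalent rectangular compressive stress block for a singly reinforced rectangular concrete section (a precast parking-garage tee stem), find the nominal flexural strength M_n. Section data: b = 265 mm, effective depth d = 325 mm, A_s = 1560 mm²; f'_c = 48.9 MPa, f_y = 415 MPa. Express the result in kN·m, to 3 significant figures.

M_n ≈ 191 kN·m

T = A_s f_y = 1560 × 415 = 647400 N = 647.4 kN.
From C = T: a = T/(0.85 f'_c b) = 647400/(0.85 × 48.9 × 265) = 58.78 mm.
M_n = T(d − a/2) = 647.4 kN × (325 − 29.39) mm = 191.38 kN·m.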